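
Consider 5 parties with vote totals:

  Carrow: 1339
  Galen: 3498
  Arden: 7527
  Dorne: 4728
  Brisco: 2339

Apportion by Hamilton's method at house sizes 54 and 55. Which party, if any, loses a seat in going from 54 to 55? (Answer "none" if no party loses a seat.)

none

At 54 seats: Carrow 4, Galen 10, Arden 21, Dorne 13, Brisco 6.
At 55 seats: Carrow 4, Galen 10, Arden 21, Dorne 13, Brisco 7.
No party's allocation decreased.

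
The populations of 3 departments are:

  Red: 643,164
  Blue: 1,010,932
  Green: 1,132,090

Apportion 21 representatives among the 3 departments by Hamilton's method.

Red 5; Blue 8; Green 8

The standard divisor is 2786186/21 ≈ 132675.524.
Standard quotas: Red 4.8476, Blue 7.6196, Green 8.5328.
Lower quotas: Red 4, Blue 7, Green 8 (sum 19, leaving 2 seats).
Remainders in descending order: Red 0.8476, Blue 0.6196, Green 0.5328.
Largest remainders: Red, Blue receive the extra seats.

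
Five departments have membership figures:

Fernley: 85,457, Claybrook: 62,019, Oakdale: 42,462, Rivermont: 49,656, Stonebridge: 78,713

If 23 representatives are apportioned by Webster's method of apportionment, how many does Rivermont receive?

Standard divisor 318307/23 ≈ 13839.435; standard quotas: Fernley 6.175, Claybrook 4.481, Oakdale 3.068, Rivermont 3.588, Stonebridge 5.688.
Rounding to the nearest integer gives Fernley 6, Claybrook 4, Oakdale 3, Rivermont 4, Stonebridge 6 — total 23, matching the house size, so no adjustment is needed.
Rivermont receives 4.

4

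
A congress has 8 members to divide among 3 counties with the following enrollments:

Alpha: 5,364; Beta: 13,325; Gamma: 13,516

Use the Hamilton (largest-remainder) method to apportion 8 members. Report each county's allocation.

The standard divisor is 32205/8 ≈ 4025.625.
Standard quotas: Alpha 1.3325, Beta 3.3100, Gamma 3.3575.
Lower quotas: Alpha 1, Beta 3, Gamma 3 (sum 7, leaving 1 seat).
Remainders in descending order: Gamma 0.3575, Alpha 0.3325, Beta 0.3100.
Largest remainder: Gamma receives the extra seat.

Alpha=1, Beta=3, Gamma=4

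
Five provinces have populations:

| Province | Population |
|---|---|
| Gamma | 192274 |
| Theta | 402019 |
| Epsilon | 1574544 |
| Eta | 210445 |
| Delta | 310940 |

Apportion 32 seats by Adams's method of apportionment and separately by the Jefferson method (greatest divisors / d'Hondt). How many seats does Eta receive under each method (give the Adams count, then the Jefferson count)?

3 and 2

Adams: Gamma 3, Theta 5, Epsilon 17, Eta 3, Delta 4.
Jefferson: Gamma 2, Theta 5, Epsilon 20, Eta 2, Delta 3.
Eta gets 3 under Adams and 2 under Jefferson.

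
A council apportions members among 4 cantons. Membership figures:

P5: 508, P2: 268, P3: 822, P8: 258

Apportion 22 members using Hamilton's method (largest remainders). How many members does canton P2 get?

3

The standard divisor is 1856/22 ≈ 84.364.
Standard quotas: P5 6.022, P2 3.177, P3 9.744, P8 3.058.
Lower quotas: P5 6, P2 3, P3 9, P8 3 (sum 21, leaving 1 seat).
Remainders in descending order: P3 0.744, P2 0.177, P8 0.058, P5 0.022.
The surplus seat goes to P3.
P2 receives 3.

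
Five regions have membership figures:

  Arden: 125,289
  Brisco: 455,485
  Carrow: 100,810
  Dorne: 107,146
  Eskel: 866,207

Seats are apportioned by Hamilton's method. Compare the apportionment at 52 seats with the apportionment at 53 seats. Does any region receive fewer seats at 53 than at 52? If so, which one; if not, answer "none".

At 52 seats: Arden 4, Brisco 14, Carrow 3, Dorne 4, Eskel 27.
At 53 seats: Arden 4, Brisco 15, Carrow 3, Dorne 3, Eskel 28.
Dorne drops from 4 to 3.

Dorne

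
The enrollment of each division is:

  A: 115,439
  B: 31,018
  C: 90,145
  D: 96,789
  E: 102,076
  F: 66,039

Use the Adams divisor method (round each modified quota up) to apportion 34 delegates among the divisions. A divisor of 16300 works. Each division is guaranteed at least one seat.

With modified divisor 16300: modified quotas A 7.082, B 1.903, C 5.530, D 5.938, E 6.262, F 4.051.
Rounding up: A 8, B 2, C 6, D 6, E 7, F 5 (total 34).

A 8, B 2, C 6, D 6, E 7, F 5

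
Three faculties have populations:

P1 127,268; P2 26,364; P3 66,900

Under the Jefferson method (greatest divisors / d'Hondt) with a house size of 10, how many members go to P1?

6

Standard divisor 220532/10 ≈ 22053.2; standard quotas: P1 5.771, P2 1.195, P3 3.034.
Rounding down gives 5, 1, 3 = 9 seats, so the divisor must be adjusted.
With modified divisor 19700: modified quotas P1 6.460, P2 1.338, P3 3.396.
Rounding down: P1 6, P2 1, P3 3 (total 10).
P1 receives 6.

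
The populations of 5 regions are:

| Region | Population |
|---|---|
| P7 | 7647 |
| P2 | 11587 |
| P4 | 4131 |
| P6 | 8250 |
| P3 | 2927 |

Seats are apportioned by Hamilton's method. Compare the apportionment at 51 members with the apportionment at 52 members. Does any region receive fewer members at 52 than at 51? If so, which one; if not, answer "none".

At 51 seats: P7 11, P2 17, P4 6, P6 12, P3 5.
At 52 seats: P7 12, P2 18, P4 6, P6 12, P3 4.
P3 drops from 5 to 4.

P3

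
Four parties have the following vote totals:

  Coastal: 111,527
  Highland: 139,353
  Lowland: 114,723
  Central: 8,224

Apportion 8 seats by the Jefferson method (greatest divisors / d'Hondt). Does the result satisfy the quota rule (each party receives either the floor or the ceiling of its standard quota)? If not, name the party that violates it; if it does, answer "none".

none

Standard quotas: Coastal 2.387, Highland 2.982, Lowland 2.455, Central 0.176.
Jefferson allocation: Coastal 2, Highland 3, Lowland 3, Central 0.
Every allocation lies between the lower and upper quota.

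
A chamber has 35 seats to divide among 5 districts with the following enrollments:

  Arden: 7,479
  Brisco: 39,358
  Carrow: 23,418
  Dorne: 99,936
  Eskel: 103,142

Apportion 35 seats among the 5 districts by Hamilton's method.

Standard divisor: 273333 ÷ 35 ≈ 7809.514.
Standard quotas: Arden 0.9577, Brisco 5.0398, Carrow 2.9986, Dorne 12.7967, Eskel 13.2072.
Lower quotas: Arden 0, Brisco 5, Carrow 2, Dorne 12, Eskel 13 (sum 32, leaving 3 seats).
Remainders in descending order: Carrow 0.9986, Arden 0.9577, Dorne 0.7967, Eskel 0.2072, Brisco 0.0398.
The surplus seats go to Carrow, Arden, Dorne.

Arden 1; Brisco 5; Carrow 3; Dorne 13; Eskel 13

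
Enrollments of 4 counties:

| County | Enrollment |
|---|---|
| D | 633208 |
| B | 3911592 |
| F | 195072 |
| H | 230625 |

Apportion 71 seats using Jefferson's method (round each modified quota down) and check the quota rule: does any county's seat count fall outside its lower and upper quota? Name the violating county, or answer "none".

Standard quotas: D 9.045, B 55.874, F 2.786, H 3.294.
Jefferson allocation: D 9, B 57, F 2, H 3.
B has quota 55.874 (lower 55, upper 56) but receives 57 — outside the quota interval.

B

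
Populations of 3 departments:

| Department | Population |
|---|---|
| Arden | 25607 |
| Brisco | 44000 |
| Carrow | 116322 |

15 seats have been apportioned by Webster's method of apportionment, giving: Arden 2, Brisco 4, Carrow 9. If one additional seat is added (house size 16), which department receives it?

Priority for the next seat is population ÷ (current seats + 0.5).
Priorities: Arden 10242.800, Brisco 9777.778, Carrow 12244.421.
Highest priority: Carrow.

Carrow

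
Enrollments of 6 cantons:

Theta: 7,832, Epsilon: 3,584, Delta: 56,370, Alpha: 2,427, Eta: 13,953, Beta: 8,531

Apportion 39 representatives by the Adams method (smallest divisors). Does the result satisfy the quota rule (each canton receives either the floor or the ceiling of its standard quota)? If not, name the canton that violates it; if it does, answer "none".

Standard quotas: Theta 3.295, Epsilon 1.508, Delta 23.716, Alpha 1.021, Eta 5.870, Beta 3.589.
Adams allocation: Theta 4, Epsilon 2, Delta 22, Alpha 1, Eta 6, Beta 4.
Delta has quota 23.716 (lower 23, upper 24) but receives 22 — outside the quota interval.

Delta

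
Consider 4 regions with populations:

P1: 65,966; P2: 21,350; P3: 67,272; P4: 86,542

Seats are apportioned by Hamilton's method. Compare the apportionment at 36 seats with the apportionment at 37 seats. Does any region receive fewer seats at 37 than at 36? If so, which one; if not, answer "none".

none

At 36 seats: P1 10, P2 3, P3 10, P4 13.
At 37 seats: P1 10, P2 3, P3 11, P4 13.
No region's allocation decreased.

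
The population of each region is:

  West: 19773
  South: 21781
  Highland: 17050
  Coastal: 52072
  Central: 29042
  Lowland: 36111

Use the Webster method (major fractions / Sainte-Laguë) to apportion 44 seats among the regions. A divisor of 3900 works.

West=5, South=6, Highland=4, Coastal=13, Central=7, Lowland=9

With modified divisor 3900: modified quotas West 5.070, South 5.585, Highland 4.372, Coastal 13.352, Central 7.447, Lowland 9.259.
Rounding to the nearest integer: West 5, South 6, Highland 4, Coastal 13, Central 7, Lowland 9 (total 44).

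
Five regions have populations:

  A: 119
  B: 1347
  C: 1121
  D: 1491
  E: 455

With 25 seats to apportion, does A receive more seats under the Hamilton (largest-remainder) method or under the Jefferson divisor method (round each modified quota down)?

Hamilton

Hamilton: A 1, B 7, C 6, D 8, E 3.
Jefferson: A 0, B 8, C 6, D 9, E 2.
A gets 1 under Hamilton and 0 under Jefferson.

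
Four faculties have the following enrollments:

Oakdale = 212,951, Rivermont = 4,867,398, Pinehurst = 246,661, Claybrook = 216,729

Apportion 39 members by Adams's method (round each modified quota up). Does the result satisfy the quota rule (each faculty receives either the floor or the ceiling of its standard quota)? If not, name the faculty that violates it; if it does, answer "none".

Rivermont

Standard quotas: Oakdale 1.498, Rivermont 34.242, Pinehurst 1.735, Claybrook 1.525.
Adams allocation: Oakdale 2, Rivermont 33, Pinehurst 2, Claybrook 2.
Rivermont has quota 34.242 (lower 34, upper 35) but receives 33 — outside the quota interval.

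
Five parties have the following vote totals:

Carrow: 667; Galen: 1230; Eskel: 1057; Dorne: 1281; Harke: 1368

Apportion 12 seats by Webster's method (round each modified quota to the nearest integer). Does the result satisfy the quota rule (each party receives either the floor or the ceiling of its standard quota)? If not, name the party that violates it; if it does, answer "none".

Standard quotas: Carrow 1.429, Galen 2.634, Eskel 2.264, Dorne 2.744, Harke 2.930.
Webster allocation: Carrow 1, Galen 3, Eskel 2, Dorne 3, Harke 3.
Every allocation lies between the lower and upper quota.

none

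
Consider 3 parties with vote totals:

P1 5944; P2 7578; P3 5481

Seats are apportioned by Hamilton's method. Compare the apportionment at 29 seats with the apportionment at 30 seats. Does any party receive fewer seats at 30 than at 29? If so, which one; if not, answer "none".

At 29 seats: P1 9, P2 12, P3 8.
At 30 seats: P1 9, P2 12, P3 9.
No party's allocation decreased.

none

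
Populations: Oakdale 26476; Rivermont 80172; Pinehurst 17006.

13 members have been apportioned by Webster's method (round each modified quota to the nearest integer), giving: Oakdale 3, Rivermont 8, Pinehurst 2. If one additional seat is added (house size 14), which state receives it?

Priority for the next seat is population ÷ (current seats + 0.5).
Priorities: Oakdale 7564.571, Rivermont 9432.000, Pinehurst 6802.400.
Highest priority: Rivermont.

Rivermont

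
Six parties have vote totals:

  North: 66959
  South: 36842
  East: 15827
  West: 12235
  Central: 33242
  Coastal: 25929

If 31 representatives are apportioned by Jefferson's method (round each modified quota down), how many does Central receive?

5

Standard divisor 191034/31 ≈ 6162.387; standard quotas: North 10.866, South 5.979, East 2.568, West 1.985, Central 5.394, Coastal 4.208.
Rounding down gives 10, 5, 2, 1, 5, 4 = 27 seats, so the divisor must be adjusted.
With modified divisor 5560: modified quotas North 12.043, South 6.626, East 2.847, West 2.201, Central 5.979, Coastal 4.663.
Rounding down: North 12, South 6, East 2, West 2, Central 5, Coastal 4 (total 31).
Central receives 5.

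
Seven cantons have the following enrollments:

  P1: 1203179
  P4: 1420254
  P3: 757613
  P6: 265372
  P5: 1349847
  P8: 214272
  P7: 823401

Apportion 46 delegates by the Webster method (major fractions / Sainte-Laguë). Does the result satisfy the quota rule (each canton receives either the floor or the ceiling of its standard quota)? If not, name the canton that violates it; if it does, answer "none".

none

Standard quotas: P1 9.172, P4 10.827, P3 5.776, P6 2.023, P5 10.291, P8 1.634, P7 6.277.
Webster allocation: P1 9, P4 11, P3 6, P6 2, P5 10, P8 2, P7 6.
Every allocation lies between the lower and upper quota.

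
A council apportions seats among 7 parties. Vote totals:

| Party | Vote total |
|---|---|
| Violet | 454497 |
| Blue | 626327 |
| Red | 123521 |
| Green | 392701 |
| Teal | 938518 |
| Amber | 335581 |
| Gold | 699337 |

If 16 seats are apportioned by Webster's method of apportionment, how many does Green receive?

Standard divisor 3570482/16 ≈ 223155.125; standard quotas: Violet 2.037, Blue 2.807, Red 0.554, Green 1.760, Teal 4.206, Amber 1.504, Gold 3.134.
Rounding to the nearest integer gives 2, 3, 1, 2, 4, 2, 3 = 17 seats, so the divisor must be adjusted.
With modified divisor 235400: modified quotas Violet 1.931, Blue 2.661, Red 0.525, Green 1.668, Teal 3.987, Amber 1.426, Gold 2.971.
Rounding to the nearest integer: Violet 2, Blue 3, Red 1, Green 2, Teal 4, Amber 1, Gold 3 (total 16).
Green receives 2.

2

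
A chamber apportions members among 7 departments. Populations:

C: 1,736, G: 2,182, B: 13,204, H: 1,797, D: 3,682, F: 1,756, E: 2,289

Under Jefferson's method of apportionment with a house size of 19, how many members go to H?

1

Standard divisor 26646/19 ≈ 1402.421; standard quotas: C 1.238, G 1.556, B 9.415, H 1.281, D 2.625, F 1.252, E 1.632.
Rounding down gives 1, 1, 9, 1, 2, 1, 1 = 16 seats, so the divisor must be adjusted.
With modified divisor 1170: modified quotas C 1.484, G 1.865, B 11.285, H 1.536, D 3.147, F 1.501, E 1.956.
Rounding down: C 1, G 1, B 11, H 1, D 3, F 1, E 1 (total 19).
H receives 1.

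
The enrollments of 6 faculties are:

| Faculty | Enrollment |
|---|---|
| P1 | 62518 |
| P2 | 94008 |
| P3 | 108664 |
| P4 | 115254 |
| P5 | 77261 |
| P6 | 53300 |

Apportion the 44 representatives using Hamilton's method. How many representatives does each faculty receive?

P1 5, P2 8, P3 9, P4 10, P5 7, P6 5

The standard divisor is 511005/44 ≈ 11613.75.
Standard quotas: P1 5.3831, P2 8.0945, P3 9.3565, P4 9.9239, P5 6.6525, P6 4.5894.
Lower quotas: P1 5, P2 8, P3 9, P4 9, P5 6, P6 4 (sum 41, leaving 3 seats).
Remainders in descending order: P4 0.9239, P5 0.6525, P6 0.5894, P1 0.3831, P3 0.3565, P2 0.0945.
Largest remainders: P4, P5, P6 receive the extra seats.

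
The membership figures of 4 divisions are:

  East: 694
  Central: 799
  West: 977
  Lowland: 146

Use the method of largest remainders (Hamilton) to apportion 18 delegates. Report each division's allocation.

East 5; Central 5; West 7; Lowland 1

Total 2616; standard divisor 2616/18 ≈ 145.333.
Standard quotas: East 4.775, Central 5.498, West 6.722, Lowland 1.005.
Lower quotas: East 4, Central 5, West 6, Lowland 1 (sum 16, leaving 2 seats).
Remainders in descending order: East 0.775, West 0.722, Central 0.498, Lowland 0.005.
Largest remainders: East, West receive the extra seats.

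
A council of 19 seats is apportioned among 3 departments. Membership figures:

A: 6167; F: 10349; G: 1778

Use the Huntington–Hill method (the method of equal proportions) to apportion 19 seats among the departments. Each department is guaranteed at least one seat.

With divisor 969: modified quotas A 6.364, F 10.680, G 1.835.
Geometric-mean thresholds: A √(6·7)=6.481, F √(10·11)=10.488, G √(1·2)=1.414.
Each quota rounded against its threshold gives A 6, F 11, G 2 (total 19).

A=6, F=11, G=2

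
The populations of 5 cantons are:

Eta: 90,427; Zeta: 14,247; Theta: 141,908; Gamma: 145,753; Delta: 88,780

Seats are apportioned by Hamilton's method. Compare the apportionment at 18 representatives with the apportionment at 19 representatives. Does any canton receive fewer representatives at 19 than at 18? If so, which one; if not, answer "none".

Zeta

At 18 seats: Eta 3, Zeta 1, Theta 5, Gamma 6, Delta 3.
At 19 seats: Eta 4, Zeta 0, Theta 6, Gamma 6, Delta 3.
Zeta drops from 1 to 0.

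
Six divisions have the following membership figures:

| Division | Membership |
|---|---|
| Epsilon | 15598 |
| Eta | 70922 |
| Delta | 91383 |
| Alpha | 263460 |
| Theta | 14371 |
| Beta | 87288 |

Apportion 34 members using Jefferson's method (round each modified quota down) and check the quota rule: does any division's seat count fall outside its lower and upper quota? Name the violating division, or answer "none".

Standard quotas: Epsilon 0.977, Eta 4.441, Delta 5.722, Alpha 16.496, Theta 0.900, Beta 5.465.
Jefferson allocation: Epsilon 1, Eta 4, Delta 6, Alpha 18, Theta 0, Beta 5.
Alpha has quota 16.496 (lower 16, upper 17) but receives 18 — outside the quota interval.

Alpha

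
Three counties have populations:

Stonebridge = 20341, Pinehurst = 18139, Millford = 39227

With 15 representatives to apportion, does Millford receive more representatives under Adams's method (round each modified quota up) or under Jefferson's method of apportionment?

Adams: Stonebridge 4, Pinehurst 4, Millford 7.
Jefferson: Stonebridge 4, Pinehurst 3, Millford 8.
Millford gets 7 under Adams and 8 under Jefferson.

Jefferson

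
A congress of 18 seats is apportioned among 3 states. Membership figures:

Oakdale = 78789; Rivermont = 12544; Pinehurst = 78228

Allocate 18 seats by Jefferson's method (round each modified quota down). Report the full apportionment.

Oakdale 9; Rivermont 1; Pinehurst 8

Standard divisor 169561/18 ≈ 9420.056; standard quotas: Oakdale 8.364, Rivermont 1.332, Pinehurst 8.304.
Rounding down gives 8, 1, 8 = 17 seats, so the divisor must be adjusted.
With modified divisor 8720: modified quotas Oakdale 9.035, Rivermont 1.439, Pinehurst 8.971.
Rounding down: Oakdale 9, Rivermont 1, Pinehurst 8 (total 18).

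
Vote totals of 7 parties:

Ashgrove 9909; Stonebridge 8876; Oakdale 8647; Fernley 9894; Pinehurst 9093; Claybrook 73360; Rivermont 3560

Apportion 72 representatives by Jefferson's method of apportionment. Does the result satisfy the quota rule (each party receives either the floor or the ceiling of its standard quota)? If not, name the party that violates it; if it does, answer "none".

Claybrook

Standard quotas: Ashgrove 5.784, Stonebridge 5.181, Oakdale 5.048, Fernley 5.776, Pinehurst 5.308, Claybrook 42.824, Rivermont 2.078.
Jefferson allocation: Ashgrove 6, Stonebridge 5, Oakdale 5, Fernley 5, Pinehurst 5, Claybrook 44, Rivermont 2.
Claybrook has quota 42.824 (lower 42, upper 43) but receives 44 — outside the quota interval.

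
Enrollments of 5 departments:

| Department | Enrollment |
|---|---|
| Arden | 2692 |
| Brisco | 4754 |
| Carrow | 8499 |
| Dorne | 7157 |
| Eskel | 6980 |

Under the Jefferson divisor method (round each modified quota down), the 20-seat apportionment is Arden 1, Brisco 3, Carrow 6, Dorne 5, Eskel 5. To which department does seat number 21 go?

Priority for the next seat is population ÷ (current seats + 1).
Priorities: Arden 1346.000, Brisco 1188.500, Carrow 1214.143, Dorne 1192.833, Eskel 1163.333.
Highest priority: Arden.

Arden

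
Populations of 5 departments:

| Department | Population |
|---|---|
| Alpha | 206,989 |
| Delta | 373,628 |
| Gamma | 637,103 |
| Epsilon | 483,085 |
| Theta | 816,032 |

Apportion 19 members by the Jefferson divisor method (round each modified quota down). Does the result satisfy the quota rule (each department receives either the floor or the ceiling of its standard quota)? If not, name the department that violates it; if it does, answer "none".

Standard quotas: Alpha 1.563, Delta 2.821, Gamma 4.810, Epsilon 3.647, Theta 6.160.
Jefferson allocation: Alpha 1, Delta 3, Gamma 5, Epsilon 4, Theta 6.
Every allocation lies between the lower and upper quota.

none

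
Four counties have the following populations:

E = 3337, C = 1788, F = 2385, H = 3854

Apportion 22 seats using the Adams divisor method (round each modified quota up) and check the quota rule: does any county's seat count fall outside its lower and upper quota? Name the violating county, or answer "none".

none

Standard quotas: E 6.460, C 3.461, F 4.617, H 7.461.
Adams allocation: E 6, C 4, F 5, H 7.
Every allocation lies between the lower and upper quota.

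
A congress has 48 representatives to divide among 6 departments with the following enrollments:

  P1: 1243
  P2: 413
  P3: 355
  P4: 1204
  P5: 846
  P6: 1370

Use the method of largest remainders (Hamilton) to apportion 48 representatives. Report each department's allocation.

P1 11; P2 4; P3 3; P4 11; P5 7; P6 12

Standard divisor: 5431 ÷ 48 ≈ 113.146.
Standard quotas: P1 10.986, P2 3.650, P3 3.138, P4 10.641, P5 7.477, P6 12.108.
Lower quotas: P1 10, P2 3, P3 3, P4 10, P5 7, P6 12 (sum 45, leaving 3 seats).
Remainders in descending order: P1 0.986, P2 0.650, P4 0.641, P5 0.477, P3 0.138, P6 0.108.
The surplus seats go to P1, P2, P4.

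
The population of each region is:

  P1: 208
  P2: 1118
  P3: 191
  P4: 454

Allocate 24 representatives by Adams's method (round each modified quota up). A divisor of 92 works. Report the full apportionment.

With modified divisor 92: modified quotas P1 2.261, P2 12.152, P3 2.076, P4 4.935.
Rounding up: P1 3, P2 13, P3 3, P4 5 (total 24).

P1 3; P2 13; P3 3; P4 5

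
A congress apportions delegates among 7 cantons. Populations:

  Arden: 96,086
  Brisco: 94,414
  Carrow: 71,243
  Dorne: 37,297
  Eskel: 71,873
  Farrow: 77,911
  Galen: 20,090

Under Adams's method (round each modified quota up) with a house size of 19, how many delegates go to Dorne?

Standard divisor 468914/19 ≈ 24679.684; standard quotas: Arden 3.893, Brisco 3.826, Carrow 2.887, Dorne 1.511, Eskel 2.912, Farrow 3.157, Galen 0.814.
Rounding up gives 4, 4, 3, 2, 3, 4, 1 = 21 seats, so the divisor must be adjusted.
With modified divisor 31800: modified quotas Arden 3.022, Brisco 2.969, Carrow 2.240, Dorne 1.173, Eskel 2.260, Farrow 2.450, Galen 0.632.
Rounding up: Arden 4, Brisco 3, Carrow 3, Dorne 2, Eskel 3, Farrow 3, Galen 1 (total 19).
Dorne receives 2.

2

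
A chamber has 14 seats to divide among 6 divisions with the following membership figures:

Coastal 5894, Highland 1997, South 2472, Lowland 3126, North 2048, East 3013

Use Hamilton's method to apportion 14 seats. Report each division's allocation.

Standard divisor: 18550 ÷ 14 = 1325.
Standard quotas: Coastal 4.4483, Highland 1.5072, South 1.8657, Lowland 2.3592, North 1.5457, East 2.2740.
Lower quotas: Coastal 4, Highland 1, South 1, Lowland 2, North 1, East 2 (sum 11, leaving 3 seats).
Remainders in descending order: South 0.8657, North 0.5457, Highland 0.5072, Coastal 0.4483, Lowland 0.3592, East 0.2740.
Largest remainders: South, North, Highland receive the extra seats.

Coastal=4, Highland=2, South=2, Lowland=2, North=2, East=2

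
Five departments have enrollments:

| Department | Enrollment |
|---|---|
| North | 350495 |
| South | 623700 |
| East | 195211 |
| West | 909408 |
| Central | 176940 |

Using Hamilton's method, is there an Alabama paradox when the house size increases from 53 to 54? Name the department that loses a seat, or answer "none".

none

At 53 seats: North 8, South 15, East 5, West 21, Central 4.
At 54 seats: North 8, South 15, East 5, West 22, Central 4.
No department's allocation decreased.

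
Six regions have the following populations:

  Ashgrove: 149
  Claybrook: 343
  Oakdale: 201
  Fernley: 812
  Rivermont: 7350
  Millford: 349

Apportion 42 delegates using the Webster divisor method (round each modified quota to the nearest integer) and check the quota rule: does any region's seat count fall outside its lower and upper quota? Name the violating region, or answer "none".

Rivermont

Standard quotas: Ashgrove 0.680, Claybrook 1.565, Oakdale 0.917, Fernley 3.705, Rivermont 33.540, Millford 1.593.
Webster allocation: Ashgrove 1, Claybrook 2, Oakdale 1, Fernley 4, Rivermont 32, Millford 2.
Rivermont has quota 33.540 (lower 33, upper 34) but receives 32 — outside the quota interval.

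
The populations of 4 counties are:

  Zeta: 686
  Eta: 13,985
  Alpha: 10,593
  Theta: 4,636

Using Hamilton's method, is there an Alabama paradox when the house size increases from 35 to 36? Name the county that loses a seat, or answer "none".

Theta

At 35 seats: Zeta 1, Eta 16, Alpha 12, Theta 6.
At 36 seats: Zeta 1, Eta 17, Alpha 13, Theta 5.
Theta drops from 6 to 5.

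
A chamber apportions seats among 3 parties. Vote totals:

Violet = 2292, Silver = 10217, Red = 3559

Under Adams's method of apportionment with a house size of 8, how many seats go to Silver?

5

Standard divisor 16068/8 ≈ 2008.5; standard quotas: Violet 1.141, Silver 5.087, Red 1.772.
Rounding up gives 2, 6, 2 = 10 seats, so the divisor must be adjusted.
With modified divisor 2400: modified quotas Violet 0.955, Silver 4.257, Red 1.483.
Rounding up: Violet 1, Silver 5, Red 2 (total 8).
Silver receives 5.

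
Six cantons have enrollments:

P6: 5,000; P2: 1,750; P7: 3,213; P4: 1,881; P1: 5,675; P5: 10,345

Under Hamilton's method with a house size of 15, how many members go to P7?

2

Standard divisor: 27864 ÷ 15 ≈ 1857.6.
Standard quotas: P6 2.6916, P2 0.9421, P7 1.7297, P4 1.0126, P1 3.0550, P5 5.5690.
Lower quotas: P6 2, P2 0, P7 1, P4 1, P1 3, P5 5 (sum 12, leaving 3 seats).
Remainders in descending order: P2 0.9421, P7 0.7297, P6 0.6916, P5 0.5690, P1 0.0550, P4 0.0126.
Largest remainders: P2, P7, P6 receive the extra seats.
P7 receives 2.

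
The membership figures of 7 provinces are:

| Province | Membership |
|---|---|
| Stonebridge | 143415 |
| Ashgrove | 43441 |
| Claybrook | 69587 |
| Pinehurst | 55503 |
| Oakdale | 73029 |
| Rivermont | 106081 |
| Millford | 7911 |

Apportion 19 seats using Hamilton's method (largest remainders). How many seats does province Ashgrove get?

Total 498967; standard divisor 498967/19 ≈ 26261.421.
Standard quotas: Stonebridge 5.4611, Ashgrove 1.6542, Claybrook 2.6498, Pinehurst 2.1135, Oakdale 2.7808, Rivermont 4.0394, Millford 0.3012.
Lower quotas: Stonebridge 5, Ashgrove 1, Claybrook 2, Pinehurst 2, Oakdale 2, Rivermont 4, Millford 0 (sum 16, leaving 3 seats).
Remainders in descending order: Oakdale 0.7808, Ashgrove 0.6542, Claybrook 0.6498, Stonebridge 0.4611, Millford 0.3012, Pinehurst 0.1135, Rivermont 0.0394.
The surplus seats go to Oakdale, Ashgrove, Claybrook.
Ashgrove receives 2.

2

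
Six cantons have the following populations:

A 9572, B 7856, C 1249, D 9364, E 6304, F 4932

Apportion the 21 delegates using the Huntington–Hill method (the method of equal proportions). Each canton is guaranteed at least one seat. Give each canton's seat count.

With divisor 1917: modified quotas A 4.993, B 4.098, C 0.652, D 4.885, E 3.288, F 2.573.
Geometric-mean thresholds: A √(4·5)=4.472, B √(4·5)=4.472, C (min 1), D √(4·5)=4.472, E √(3·4)=3.464, F √(2·3)=2.449.
Each quota rounded against its threshold gives A 5, B 4, C 1, D 5, E 3, F 3 (total 21).

A 5, B 4, C 1, D 5, E 3, F 3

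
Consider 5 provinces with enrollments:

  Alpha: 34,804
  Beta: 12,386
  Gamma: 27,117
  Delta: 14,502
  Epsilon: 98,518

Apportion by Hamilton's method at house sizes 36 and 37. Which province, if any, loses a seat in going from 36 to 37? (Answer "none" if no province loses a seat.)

At 36 seats: Alpha 7, Beta 2, Gamma 5, Delta 3, Epsilon 19.
At 37 seats: Alpha 7, Beta 2, Gamma 5, Delta 3, Epsilon 20.
No province's allocation decreased.

none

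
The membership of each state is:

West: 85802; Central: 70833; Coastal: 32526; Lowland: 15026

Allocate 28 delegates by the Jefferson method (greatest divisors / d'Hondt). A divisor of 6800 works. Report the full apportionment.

West: 12, Central: 10, Coastal: 4, Lowland: 2

With modified divisor 6800: modified quotas West 12.618, Central 10.417, Coastal 4.783, Lowland 2.210.
Rounding down: West 12, Central 10, Coastal 4, Lowland 2 (total 28).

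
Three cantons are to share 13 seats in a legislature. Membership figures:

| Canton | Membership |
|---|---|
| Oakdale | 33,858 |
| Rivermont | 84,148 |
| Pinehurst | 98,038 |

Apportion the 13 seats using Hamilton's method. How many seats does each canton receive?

Oakdale: 2, Rivermont: 5, Pinehurst: 6

Total 216044; standard divisor 216044/13 ≈ 16618.769.
Standard quotas: Oakdale 2.0373, Rivermont 5.0634, Pinehurst 5.8992.
Lower quotas: Oakdale 2, Rivermont 5, Pinehurst 5 (sum 12, leaving 1 seat).
Remainders in descending order: Pinehurst 0.8992, Rivermont 0.0634, Oakdale 0.0373.
The surplus seat goes to Pinehurst.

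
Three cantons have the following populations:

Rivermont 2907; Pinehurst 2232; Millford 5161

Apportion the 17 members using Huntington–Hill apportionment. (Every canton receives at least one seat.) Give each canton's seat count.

With divisor 626: modified quotas Rivermont 4.644, Pinehurst 3.565, Millford 8.244.
Geometric-mean thresholds: Rivermont √(4·5)=4.472, Pinehurst √(3·4)=3.464, Millford √(8·9)=8.485.
Each quota rounded against its threshold gives Rivermont 5, Pinehurst 4, Millford 8 (total 17).

Rivermont 5; Pinehurst 4; Millford 8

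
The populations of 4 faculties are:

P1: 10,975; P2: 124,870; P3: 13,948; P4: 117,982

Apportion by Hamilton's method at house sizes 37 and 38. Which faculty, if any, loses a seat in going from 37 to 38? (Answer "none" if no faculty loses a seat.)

P1

At 37 seats: P1 2, P2 17, P3 2, P4 16.
At 38 seats: P1 1, P2 18, P3 2, P4 17.
P1 drops from 2 to 1.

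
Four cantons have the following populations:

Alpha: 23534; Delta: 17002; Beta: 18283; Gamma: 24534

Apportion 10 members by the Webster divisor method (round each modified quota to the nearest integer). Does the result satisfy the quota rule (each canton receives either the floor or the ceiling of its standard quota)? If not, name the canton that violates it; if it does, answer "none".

none

Standard quotas: Alpha 2.823, Delta 2.040, Beta 2.193, Gamma 2.943.
Webster allocation: Alpha 3, Delta 2, Beta 2, Gamma 3.
Every allocation lies between the lower and upper quota.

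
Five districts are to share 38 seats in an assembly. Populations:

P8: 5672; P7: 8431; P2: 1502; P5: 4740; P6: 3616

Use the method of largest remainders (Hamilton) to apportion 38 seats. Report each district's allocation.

Total 23961; standard divisor 23961/38 ≈ 630.553.
Standard quotas: P8 8.9953, P7 13.3708, P2 2.3820, P5 7.5172, P6 5.7347.
Lower quotas: P8 8, P7 13, P2 2, P5 7, P6 5 (sum 35, leaving 3 seats).
Remainders in descending order: P8 0.9953, P6 0.7347, P5 0.5172, P2 0.3820, P7 0.3708.
The surplus seats go to P8, P6, P5.

P8 9, P7 13, P2 2, P5 8, P6 6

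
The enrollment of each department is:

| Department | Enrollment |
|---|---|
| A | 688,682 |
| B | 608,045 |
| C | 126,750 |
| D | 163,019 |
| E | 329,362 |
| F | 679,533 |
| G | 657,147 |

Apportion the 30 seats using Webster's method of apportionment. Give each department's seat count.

A 6, B 6, C 1, D 2, E 3, F 6, G 6

Standard divisor 3252538/30 ≈ 108417.933; standard quotas: A 6.352, B 5.608, C 1.169, D 1.504, E 3.038, F 6.268, G 6.061.
Rounding to the nearest integer gives A 6, B 6, C 1, D 2, E 3, F 6, G 6 — total 30, matching the house size, so no adjustment is needed.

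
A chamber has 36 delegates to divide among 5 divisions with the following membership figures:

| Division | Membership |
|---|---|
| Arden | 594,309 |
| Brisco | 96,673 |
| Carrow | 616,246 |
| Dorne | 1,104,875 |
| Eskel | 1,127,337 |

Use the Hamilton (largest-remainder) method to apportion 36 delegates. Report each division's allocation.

The standard divisor is 3539440/36 ≈ 98317.778.
Standard quotas: Arden 6.0448, Brisco 0.9833, Carrow 6.2679, Dorne 11.2378, Eskel 11.4663.
Lower quotas: Arden 6, Brisco 0, Carrow 6, Dorne 11, Eskel 11 (sum 34, leaving 2 seats).
Remainders in descending order: Brisco 0.9833, Eskel 0.4663, Carrow 0.2679, Dorne 0.2378, Arden 0.0448.
The surplus seats go to Brisco, Eskel.

Arden 6, Brisco 1, Carrow 6, Dorne 11, Eskel 12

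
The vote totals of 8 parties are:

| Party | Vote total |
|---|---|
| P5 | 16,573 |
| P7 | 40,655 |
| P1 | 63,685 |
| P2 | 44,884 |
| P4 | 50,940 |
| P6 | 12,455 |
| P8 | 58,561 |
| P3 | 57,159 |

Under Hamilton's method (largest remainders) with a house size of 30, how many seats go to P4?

4

The standard divisor is 344912/30 ≈ 11497.067.
Standard quotas: P5 1.4415, P7 3.5361, P1 5.5392, P2 3.9040, P4 4.4307, P6 1.0833, P8 5.0936, P3 4.9716.
Lower quotas: P5 1, P7 3, P1 5, P2 3, P4 4, P6 1, P8 5, P3 4 (sum 26, leaving 4 seats).
Remainders in descending order: P3 0.9716, P2 0.9040, P1 0.5392, P7 0.5361, P5 0.4415, P4 0.4307, P8 0.0936, P6 0.0833.
Largest remainders: P3, P2, P1, P7 receive the extra seats.
P4 receives 4.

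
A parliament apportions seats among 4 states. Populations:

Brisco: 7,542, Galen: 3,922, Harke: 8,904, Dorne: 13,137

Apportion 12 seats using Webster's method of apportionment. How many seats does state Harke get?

Standard divisor 33505/12 ≈ 2792.083; standard quotas: Brisco 2.701, Galen 1.405, Harke 3.189, Dorne 4.705.
Rounding to the nearest integer gives Brisco 3, Galen 1, Harke 3, Dorne 5 — total 12, matching the house size, so no adjustment is needed.
Harke receives 3.

3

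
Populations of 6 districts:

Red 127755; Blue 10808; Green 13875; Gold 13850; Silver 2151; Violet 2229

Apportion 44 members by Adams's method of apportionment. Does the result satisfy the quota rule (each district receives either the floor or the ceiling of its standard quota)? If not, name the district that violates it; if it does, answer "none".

Red

Standard quotas: Red 32.937, Blue 2.786, Green 3.577, Gold 3.571, Silver 0.555, Violet 0.575.
Adams allocation: Red 31, Blue 3, Green 4, Gold 4, Silver 1, Violet 1.
Red has quota 32.937 (lower 32, upper 33) but receives 31 — outside the quota interval.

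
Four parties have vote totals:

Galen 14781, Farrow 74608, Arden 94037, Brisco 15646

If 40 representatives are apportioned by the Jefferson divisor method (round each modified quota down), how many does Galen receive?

3

Standard divisor 199072/40 ≈ 4976.8; standard quotas: Galen 2.970, Farrow 14.991, Arden 18.895, Brisco 3.144.
Rounding down gives 2, 14, 18, 3 = 37 seats, so the divisor must be adjusted.
With modified divisor 4800: modified quotas Galen 3.079, Farrow 15.543, Arden 19.591, Brisco 3.260.
Rounding down: Galen 3, Farrow 15, Arden 19, Brisco 3 (total 40).
Galen receives 3.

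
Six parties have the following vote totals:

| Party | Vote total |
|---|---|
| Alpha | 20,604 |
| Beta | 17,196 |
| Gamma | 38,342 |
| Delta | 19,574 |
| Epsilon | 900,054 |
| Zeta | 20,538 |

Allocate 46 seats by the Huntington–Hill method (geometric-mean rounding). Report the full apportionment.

With divisor 22507: modified quotas Alpha 0.915, Beta 0.764, Gamma 1.704, Delta 0.870, Epsilon 39.990, Zeta 0.913.
Geometric-mean thresholds: Alpha (min 1), Beta (min 1), Gamma √(1·2)=1.414, Delta (min 1), Epsilon √(39·40)=39.497, Zeta (min 1).
Each quota rounded against its threshold gives Alpha 1, Beta 1, Gamma 2, Delta 1, Epsilon 40, Zeta 1 (total 46).

Alpha 1; Beta 1; Gamma 2; Delta 1; Epsilon 40; Zeta 1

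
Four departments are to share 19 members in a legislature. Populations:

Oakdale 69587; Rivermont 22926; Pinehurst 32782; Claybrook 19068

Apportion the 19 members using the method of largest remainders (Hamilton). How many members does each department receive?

Oakdale 9, Rivermont 3, Pinehurst 4, Claybrook 3

The standard divisor is 144363/19 ≈ 7598.053.
Standard quotas: Oakdale 9.1585, Rivermont 3.0174, Pinehurst 4.3145, Claybrook 2.5096.
Lower quotas: Oakdale 9, Rivermont 3, Pinehurst 4, Claybrook 2 (sum 18, leaving 1 seat).
Remainders in descending order: Claybrook 0.5096, Pinehurst 0.3145, Oakdale 0.1585, Rivermont 0.0174.
The surplus seat goes to Claybrook.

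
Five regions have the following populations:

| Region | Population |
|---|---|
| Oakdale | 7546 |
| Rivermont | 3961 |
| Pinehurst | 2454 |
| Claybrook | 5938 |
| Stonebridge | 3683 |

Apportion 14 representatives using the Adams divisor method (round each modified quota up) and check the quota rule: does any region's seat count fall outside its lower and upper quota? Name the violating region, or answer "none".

none

Standard quotas: Oakdale 4.480, Rivermont 2.352, Pinehurst 1.457, Claybrook 3.525, Stonebridge 2.186.
Adams allocation: Oakdale 4, Rivermont 3, Pinehurst 2, Claybrook 3, Stonebridge 2.
Every allocation lies between the lower and upper quota.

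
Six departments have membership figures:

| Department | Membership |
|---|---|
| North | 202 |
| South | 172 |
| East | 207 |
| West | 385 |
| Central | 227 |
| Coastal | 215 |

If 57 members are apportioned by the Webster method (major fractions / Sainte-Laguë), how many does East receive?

8

Standard divisor 1408/57 ≈ 24.702; standard quotas: North 8.178, South 6.963, East 8.380, West 15.586, Central 9.190, Coastal 8.704.
Rounding to the nearest integer gives North 8, South 7, East 8, West 16, Central 9, Coastal 9 — total 57, matching the house size, so no adjustment is needed.
East receives 8.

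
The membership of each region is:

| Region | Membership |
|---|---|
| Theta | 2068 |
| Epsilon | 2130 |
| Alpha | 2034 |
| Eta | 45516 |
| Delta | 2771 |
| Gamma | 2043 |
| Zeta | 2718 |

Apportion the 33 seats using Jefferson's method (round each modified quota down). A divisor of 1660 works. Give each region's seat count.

With modified divisor 1660: modified quotas Theta 1.246, Epsilon 1.283, Alpha 1.225, Eta 27.419, Delta 1.669, Gamma 1.231, Zeta 1.637.
Rounding down: Theta 1, Epsilon 1, Alpha 1, Eta 27, Delta 1, Gamma 1, Zeta 1 (total 33).

Theta 1, Epsilon 1, Alpha 1, Eta 27, Delta 1, Gamma 1, Zeta 1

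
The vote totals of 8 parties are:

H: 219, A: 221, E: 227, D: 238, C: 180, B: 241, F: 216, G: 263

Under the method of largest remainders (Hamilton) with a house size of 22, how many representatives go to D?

3

Standard divisor: 1805 ÷ 22 ≈ 82.045.
Standard quotas: H 2.669, A 2.694, E 2.767, D 2.901, C 2.194, B 2.937, F 2.633, G 3.206.
Lower quotas: H 2, A 2, E 2, D 2, C 2, B 2, F 2, G 3 (sum 17, leaving 5 seats).
Remainders in descending order: B 0.937, D 0.901, E 0.767, A 0.694, H 0.669, F 0.633, G 0.206, C 0.194.
Largest remainders: B, D, E, A, H receive the extra seats.
D receives 3.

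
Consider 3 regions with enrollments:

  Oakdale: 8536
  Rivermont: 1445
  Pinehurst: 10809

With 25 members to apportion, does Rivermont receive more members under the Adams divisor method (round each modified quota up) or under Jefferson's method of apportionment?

Adams

Adams: Oakdale 10, Rivermont 2, Pinehurst 13.
Jefferson: Oakdale 11, Rivermont 1, Pinehurst 13.
Rivermont gets 2 under Adams and 1 under Jefferson.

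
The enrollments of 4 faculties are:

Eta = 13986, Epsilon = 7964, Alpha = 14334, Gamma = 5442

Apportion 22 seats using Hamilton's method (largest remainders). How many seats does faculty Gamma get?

Standard divisor: 41726 ÷ 22 ≈ 1896.636.
Standard quotas: Eta 7.3741, Epsilon 4.1990, Alpha 7.5576, Gamma 2.8693.
Lower quotas: Eta 7, Epsilon 4, Alpha 7, Gamma 2 (sum 20, leaving 2 seats).
Remainders in descending order: Gamma 0.8693, Alpha 0.5576, Eta 0.3741, Epsilon 0.1990.
Largest remainders: Gamma, Alpha receive the extra seats.
Gamma receives 3.

3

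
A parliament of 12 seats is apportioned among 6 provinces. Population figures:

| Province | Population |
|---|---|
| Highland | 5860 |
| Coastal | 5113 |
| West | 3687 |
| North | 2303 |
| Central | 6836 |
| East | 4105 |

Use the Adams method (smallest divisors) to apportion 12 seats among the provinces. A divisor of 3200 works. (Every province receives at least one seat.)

Highland 2; Coastal 2; West 2; North 1; Central 3; East 2

With modified divisor 3200: modified quotas Highland 1.831, Coastal 1.598, West 1.152, North 0.720, Central 2.136, East 1.283.
Rounding up: Highland 2, Coastal 2, West 2, North 1, Central 3, East 2 (total 12).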